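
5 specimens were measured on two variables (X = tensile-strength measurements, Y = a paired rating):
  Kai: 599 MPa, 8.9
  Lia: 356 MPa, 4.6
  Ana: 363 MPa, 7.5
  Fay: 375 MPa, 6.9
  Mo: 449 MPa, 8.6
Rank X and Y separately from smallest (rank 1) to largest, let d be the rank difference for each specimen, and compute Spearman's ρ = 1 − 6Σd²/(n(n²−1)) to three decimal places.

0.900

Ranks of variable 1: 5, 1, 2, 3, 4
Ranks of variable 2: 5, 1, 3, 2, 4
d = r₁ − r₂: 0, 0, -1, 1, 0
d²: 0, 0, 1, 1, 0; Σd² = 2
ρ = 1 − 6·2/(5·24) = 1 − 12/120 = 0.900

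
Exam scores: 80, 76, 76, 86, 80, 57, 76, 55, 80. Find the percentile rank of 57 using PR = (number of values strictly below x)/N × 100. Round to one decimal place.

N = 9.
Strictly below 57: 1. Equal to 57: 1.
PR = 1/9 × 100 = 11.1

11.1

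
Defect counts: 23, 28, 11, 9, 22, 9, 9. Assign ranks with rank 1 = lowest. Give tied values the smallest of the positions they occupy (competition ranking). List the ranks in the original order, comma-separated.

Sorted (ascending): 9, 9, 9, 11, 22, 23, 28
The 3 values of 9 occupy positions 1–3 → each gets rank 1.

6, 7, 4, 1, 5, 1, 1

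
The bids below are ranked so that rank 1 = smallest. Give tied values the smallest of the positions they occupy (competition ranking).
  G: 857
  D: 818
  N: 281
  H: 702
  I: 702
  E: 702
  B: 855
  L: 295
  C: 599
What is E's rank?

4

Sorted (ascending): 281, 295, 599, 702, 702, 702, 818, 855, 857
The 3 values of 702 occupy positions 4–6 → each gets rank 4.
E has value 702 → rank 4.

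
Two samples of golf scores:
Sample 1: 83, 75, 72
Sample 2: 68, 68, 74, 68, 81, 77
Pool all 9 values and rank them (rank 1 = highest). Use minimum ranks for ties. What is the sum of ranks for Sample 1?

11

Sorted (descending): 83, 81, 77, 75, 74, 72, 68, 68, 68
The 3 values of 68 occupy positions 7–9 → each gets rank 7.
Sample 1 values → pooled ranks: 83→1, 75→4, 72→6
Rank sum = 1 + 4 + 6 = 11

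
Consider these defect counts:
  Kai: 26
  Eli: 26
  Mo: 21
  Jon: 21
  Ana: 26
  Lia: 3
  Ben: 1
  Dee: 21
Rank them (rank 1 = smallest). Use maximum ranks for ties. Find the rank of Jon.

Sorted (ascending): 1, 3, 21, 21, 21, 26, 26, 26
The 3 values of 21 occupy positions 3–5 → each gets rank 5.
The 3 values of 26 occupy positions 6–8 → each gets rank 8.
Jon has value 21 → rank 5.

5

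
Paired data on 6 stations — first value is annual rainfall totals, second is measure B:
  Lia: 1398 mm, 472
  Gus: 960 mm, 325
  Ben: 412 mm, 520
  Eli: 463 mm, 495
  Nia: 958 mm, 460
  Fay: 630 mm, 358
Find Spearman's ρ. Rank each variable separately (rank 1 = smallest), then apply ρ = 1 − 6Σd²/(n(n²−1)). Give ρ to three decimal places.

Ranks of variable 1: 6, 5, 1, 2, 4, 3
Ranks of variable 2: 4, 1, 6, 5, 3, 2
d = r₁ − r₂: 2, 4, -5, -3, 1, 1
d²: 4, 16, 25, 9, 1, 1; Σd² = 56
ρ = 1 − 6·56/(6·35) = 1 − 336/210 = -0.600

-0.600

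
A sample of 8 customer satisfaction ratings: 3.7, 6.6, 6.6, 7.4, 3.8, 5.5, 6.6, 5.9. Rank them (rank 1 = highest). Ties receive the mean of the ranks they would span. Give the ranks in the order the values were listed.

Sorted (descending): 7.4, 6.6, 6.6, 6.6, 5.9, 5.5, 3.8, 3.7
The 3 values of 6.6 occupy positions 2–4 → average rank 3.

8, 3, 3, 1, 7, 6, 3, 5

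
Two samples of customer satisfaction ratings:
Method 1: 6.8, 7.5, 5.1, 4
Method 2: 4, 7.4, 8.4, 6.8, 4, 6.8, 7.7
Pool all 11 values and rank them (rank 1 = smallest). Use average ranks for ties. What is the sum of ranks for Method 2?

45

Sorted (ascending): 4, 4, 4, 5.1, 6.8, 6.8, 6.8, 7.4, 7.5, 7.7, 8.4
The 3 values of 4 occupy positions 1–3 → average rank 2.
The 3 values of 6.8 occupy positions 5–7 → average rank 6.
Method 2 values → pooled ranks: 4→2, 7.4→8, 8.4→11, 6.8→6, 4→2, 6.8→6, 7.7→10
Rank sum = 2 + 8 + 11 + 6 + 2 + 6 + 10 = 45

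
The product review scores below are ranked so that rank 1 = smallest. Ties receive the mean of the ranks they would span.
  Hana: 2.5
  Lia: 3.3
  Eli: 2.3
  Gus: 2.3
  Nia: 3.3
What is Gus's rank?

Sorted (ascending): 2.3, 2.3, 2.5, 3.3, 3.3
The 2 values of 2.3 occupy positions 1–2 → average rank (1+2)/2 = 1.5.
The 2 values of 3.3 occupy positions 4–5 → average rank (4+5)/2 = 4.5.
Gus has value 2.3 → rank 1.5.

1.5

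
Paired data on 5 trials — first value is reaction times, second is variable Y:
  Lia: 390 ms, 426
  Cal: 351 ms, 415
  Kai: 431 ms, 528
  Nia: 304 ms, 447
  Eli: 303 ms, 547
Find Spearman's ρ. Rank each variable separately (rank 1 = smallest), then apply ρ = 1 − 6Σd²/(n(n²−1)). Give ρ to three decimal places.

Ranks of variable 1: 4, 3, 5, 2, 1
Ranks of variable 2: 2, 1, 4, 3, 5
d = r₁ − r₂: 2, 2, 1, -1, -4
d²: 4, 4, 1, 1, 16; Σd² = 26
ρ = 1 − 6·26/(5·24) = 1 − 156/120 = -0.300

-0.300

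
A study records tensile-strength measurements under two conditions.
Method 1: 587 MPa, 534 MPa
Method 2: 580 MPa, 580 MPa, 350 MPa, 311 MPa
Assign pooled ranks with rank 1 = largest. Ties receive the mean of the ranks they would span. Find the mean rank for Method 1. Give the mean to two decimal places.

2.50

Sorted (descending): 587, 580, 580, 534, 350, 311
The 2 values of 580 occupy positions 2–3 → average rank (2+3)/2 = 2.5.
Method 1 values → pooled ranks: 587→1, 534→4
Mean rank = (1 + 4) / 2 = 2.50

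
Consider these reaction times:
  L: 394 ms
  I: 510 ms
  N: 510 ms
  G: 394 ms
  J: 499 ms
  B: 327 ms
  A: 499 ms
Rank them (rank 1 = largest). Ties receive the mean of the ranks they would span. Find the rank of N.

1.5

Sorted (descending): 510, 510, 499, 499, 394, 394, 327
The 2 values of 510 occupy positions 1–2 → average rank (1+2)/2 = 1.5.
The 2 values of 499 occupy positions 3–4 → average rank (3+4)/2 = 3.5.
The 2 values of 394 occupy positions 5–6 → average rank (5+6)/2 = 5.5.
N has value 510 ms → rank 1.5.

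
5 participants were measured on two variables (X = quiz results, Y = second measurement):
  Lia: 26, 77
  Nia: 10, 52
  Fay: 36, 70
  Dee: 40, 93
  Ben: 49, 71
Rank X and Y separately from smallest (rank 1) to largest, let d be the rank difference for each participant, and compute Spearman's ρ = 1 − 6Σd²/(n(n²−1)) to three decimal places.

Ranks of variable 1: 2, 1, 3, 4, 5
Ranks of variable 2: 4, 1, 2, 5, 3
d = r₁ − r₂: -2, 0, 1, -1, 2
d²: 4, 0, 1, 1, 4; Σd² = 10
ρ = 1 − 6·10/(5·24) = 1 − 60/120 = 0.500

0.500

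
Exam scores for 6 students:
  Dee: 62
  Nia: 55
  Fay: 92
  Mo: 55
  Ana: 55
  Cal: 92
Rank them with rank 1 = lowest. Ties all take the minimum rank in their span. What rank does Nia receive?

Sorted (ascending): 55, 55, 55, 62, 92, 92
The 3 values of 55 occupy positions 1–3 → each gets rank 1.
The 2 values of 92 occupy positions 5–6 → each gets rank 5.
Nia has value 55 → rank 1.

1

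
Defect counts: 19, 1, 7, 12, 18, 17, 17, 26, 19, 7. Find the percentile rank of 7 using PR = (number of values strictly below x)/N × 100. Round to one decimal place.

N = 10.
Strictly below 7: 1. Equal to 7: 2.
PR = 1/10 × 100 = 10.0

10.0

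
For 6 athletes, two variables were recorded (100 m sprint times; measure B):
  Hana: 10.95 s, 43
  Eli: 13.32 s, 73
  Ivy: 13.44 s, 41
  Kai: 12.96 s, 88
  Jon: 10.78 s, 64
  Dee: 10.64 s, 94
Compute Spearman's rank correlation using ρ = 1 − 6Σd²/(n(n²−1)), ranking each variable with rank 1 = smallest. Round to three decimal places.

Ranks of variable 1: 3, 5, 6, 4, 2, 1
Ranks of variable 2: 2, 4, 1, 5, 3, 6
d = r₁ − r₂: 1, 1, 5, -1, -1, -5
d²: 1, 1, 25, 1, 1, 25; Σd² = 54
ρ = 1 − 6·54/(6·35) = 1 − 324/210 = -0.543

-0.543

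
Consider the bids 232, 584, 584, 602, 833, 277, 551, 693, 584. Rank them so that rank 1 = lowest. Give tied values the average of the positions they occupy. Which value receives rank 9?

833

Sorted (ascending): 232, 277, 551, 584, 584, 584, 602, 693, 833
The 3 values of 584 occupy positions 4–6 → average rank 5.
Rank 9 → value 833.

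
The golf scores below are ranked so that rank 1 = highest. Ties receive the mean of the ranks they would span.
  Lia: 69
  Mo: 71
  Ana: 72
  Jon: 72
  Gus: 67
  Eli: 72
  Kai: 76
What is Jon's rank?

3

Sorted (descending): 76, 72, 72, 72, 71, 69, 67
The 3 values of 72 occupy positions 2–4 → average rank 3.
Jon has value 72 → rank 3.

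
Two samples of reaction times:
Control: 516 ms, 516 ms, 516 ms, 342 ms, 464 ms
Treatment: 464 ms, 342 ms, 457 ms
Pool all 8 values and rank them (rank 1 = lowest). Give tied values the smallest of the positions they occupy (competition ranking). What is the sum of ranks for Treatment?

Sorted (ascending): 342, 342, 457, 464, 464, 516, 516, 516
The 2 values of 342 occupy positions 1–2 → each gets rank 1.
The 2 values of 464 occupy positions 4–5 → each gets rank 4.
The 3 values of 516 occupy positions 6–8 → each gets rank 6.
Treatment values → pooled ranks: 464→4, 342→1, 457→3
Rank sum = 4 + 1 + 3 = 8

8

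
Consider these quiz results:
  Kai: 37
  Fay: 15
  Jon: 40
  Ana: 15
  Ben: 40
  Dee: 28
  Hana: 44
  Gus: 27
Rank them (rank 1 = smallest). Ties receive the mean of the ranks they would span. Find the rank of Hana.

8

Sorted (ascending): 15, 15, 27, 28, 37, 40, 40, 44
The 2 values of 15 occupy positions 1–2 → average rank (1+2)/2 = 1.5.
The 2 values of 40 occupy positions 6–7 → average rank (6+7)/2 = 6.5.
Hana has value 44 → rank 8.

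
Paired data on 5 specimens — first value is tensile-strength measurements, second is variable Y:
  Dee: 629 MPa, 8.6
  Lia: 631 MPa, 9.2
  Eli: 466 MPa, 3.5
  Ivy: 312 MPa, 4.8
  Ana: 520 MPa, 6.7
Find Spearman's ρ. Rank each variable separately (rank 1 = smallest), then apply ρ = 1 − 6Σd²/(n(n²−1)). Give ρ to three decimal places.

0.900

Ranks of variable 1: 4, 5, 2, 1, 3
Ranks of variable 2: 4, 5, 1, 2, 3
d = r₁ − r₂: 0, 0, 1, -1, 0
d²: 0, 0, 1, 1, 0; Σd² = 2
ρ = 1 − 6·2/(5·24) = 1 − 12/120 = 0.900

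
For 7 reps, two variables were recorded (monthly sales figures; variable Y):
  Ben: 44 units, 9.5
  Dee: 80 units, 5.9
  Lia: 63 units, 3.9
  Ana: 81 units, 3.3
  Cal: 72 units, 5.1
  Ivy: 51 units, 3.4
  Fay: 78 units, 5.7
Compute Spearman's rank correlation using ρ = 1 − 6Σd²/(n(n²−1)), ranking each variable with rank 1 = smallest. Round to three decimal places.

Ranks of variable 1: 1, 6, 3, 7, 4, 2, 5
Ranks of variable 2: 7, 6, 3, 1, 4, 2, 5
d = r₁ − r₂: -6, 0, 0, 6, 0, 0, 0
d²: 36, 0, 0, 36, 0, 0, 0; Σd² = 72
ρ = 1 − 6·72/(7·48) = 1 − 432/336 = -0.286

-0.286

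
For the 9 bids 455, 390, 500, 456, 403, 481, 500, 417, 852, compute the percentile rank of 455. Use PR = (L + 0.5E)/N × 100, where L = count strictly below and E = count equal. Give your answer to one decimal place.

38.9

N = 9.
Strictly below 455: 3. Equal to 455: 1.
PR = (3 + 0.5·1)/9 × 100 = 38.9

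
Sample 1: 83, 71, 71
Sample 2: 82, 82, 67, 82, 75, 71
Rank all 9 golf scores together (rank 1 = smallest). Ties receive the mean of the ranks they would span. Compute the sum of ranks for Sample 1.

Sorted (ascending): 67, 71, 71, 71, 75, 82, 82, 82, 83
The 3 values of 71 occupy positions 2–4 → average rank 3.
The 3 values of 82 occupy positions 6–8 → average rank 7.
Sample 1 values → pooled ranks: 83→9, 71→3, 71→3
Rank sum = 9 + 3 + 3 = 15

15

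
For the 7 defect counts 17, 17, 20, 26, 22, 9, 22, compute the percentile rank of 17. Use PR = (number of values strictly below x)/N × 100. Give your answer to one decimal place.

14.3

N = 7.
Strictly below 17: 1. Equal to 17: 2.
PR = 1/7 × 100 = 14.3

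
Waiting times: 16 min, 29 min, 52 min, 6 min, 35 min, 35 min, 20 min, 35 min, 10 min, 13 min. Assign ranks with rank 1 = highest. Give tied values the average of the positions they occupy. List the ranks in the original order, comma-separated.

Sorted (descending): 52, 35, 35, 35, 29, 20, 16, 13, 10, 6
The 3 values of 35 occupy positions 2–4 → average rank 3.

7, 5, 1, 10, 3, 3, 6, 3, 9, 8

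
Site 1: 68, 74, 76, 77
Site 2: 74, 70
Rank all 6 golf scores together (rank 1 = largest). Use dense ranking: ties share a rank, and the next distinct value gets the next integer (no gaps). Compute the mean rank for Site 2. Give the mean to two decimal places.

Sorted (descending): 77, 76, 74, 74, 70, 68
The 2 values of 74 share dense rank 3.
Remaining distinct values take the next consecutive integers.
Site 2 values → pooled ranks: 74→3, 70→4
Mean rank = (3 + 4) / 2 = 3.50

3.50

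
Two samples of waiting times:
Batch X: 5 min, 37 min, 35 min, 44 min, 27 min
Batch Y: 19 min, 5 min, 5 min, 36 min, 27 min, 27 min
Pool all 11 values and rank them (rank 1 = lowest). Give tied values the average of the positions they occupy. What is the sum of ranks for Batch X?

37

Sorted (ascending): 5, 5, 5, 19, 27, 27, 27, 35, 36, 37, 44
The 3 values of 5 occupy positions 1–3 → average rank 2.
The 3 values of 27 occupy positions 5–7 → average rank 6.
Batch X values → pooled ranks: 5→2, 37→10, 35→8, 44→11, 27→6
Rank sum = 2 + 10 + 8 + 11 + 6 = 37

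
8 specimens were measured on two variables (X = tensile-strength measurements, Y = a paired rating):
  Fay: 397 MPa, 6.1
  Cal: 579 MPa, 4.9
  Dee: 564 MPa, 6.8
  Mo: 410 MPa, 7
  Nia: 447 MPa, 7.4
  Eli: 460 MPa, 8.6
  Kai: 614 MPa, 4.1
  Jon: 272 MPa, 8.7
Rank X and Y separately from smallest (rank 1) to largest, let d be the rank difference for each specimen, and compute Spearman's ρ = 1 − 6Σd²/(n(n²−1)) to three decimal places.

-0.667

Ranks of variable 1: 2, 7, 6, 3, 4, 5, 8, 1
Ranks of variable 2: 3, 2, 4, 5, 6, 7, 1, 8
d = r₁ − r₂: -1, 5, 2, -2, -2, -2, 7, -7
d²: 1, 25, 4, 4, 4, 4, 49, 49; Σd² = 140
ρ = 1 − 6·140/(8·63) = 1 − 840/504 = -0.667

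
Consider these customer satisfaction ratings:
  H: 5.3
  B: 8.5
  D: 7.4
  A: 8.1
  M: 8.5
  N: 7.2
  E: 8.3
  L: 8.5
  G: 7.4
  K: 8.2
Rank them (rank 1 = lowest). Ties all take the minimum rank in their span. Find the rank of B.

8

Sorted (ascending): 5.3, 7.2, 7.4, 7.4, 8.1, 8.2, 8.3, 8.5, 8.5, 8.5
The 2 values of 7.4 occupy positions 3–4 → each gets rank 3.
The 3 values of 8.5 occupy positions 8–10 → each gets rank 8.
B has value 8.5 → rank 8.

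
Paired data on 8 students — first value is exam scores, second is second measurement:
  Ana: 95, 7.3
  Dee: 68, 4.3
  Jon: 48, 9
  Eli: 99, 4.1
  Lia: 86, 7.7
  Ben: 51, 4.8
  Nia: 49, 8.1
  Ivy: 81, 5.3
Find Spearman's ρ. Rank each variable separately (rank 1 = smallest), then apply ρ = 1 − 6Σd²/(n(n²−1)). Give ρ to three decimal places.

-0.571

Ranks of variable 1: 7, 4, 1, 8, 6, 3, 2, 5
Ranks of variable 2: 5, 2, 8, 1, 6, 3, 7, 4
d = r₁ − r₂: 2, 2, -7, 7, 0, 0, -5, 1
d²: 4, 4, 49, 49, 0, 0, 25, 1; Σd² = 132
ρ = 1 − 6·132/(8·63) = 1 − 792/504 = -0.571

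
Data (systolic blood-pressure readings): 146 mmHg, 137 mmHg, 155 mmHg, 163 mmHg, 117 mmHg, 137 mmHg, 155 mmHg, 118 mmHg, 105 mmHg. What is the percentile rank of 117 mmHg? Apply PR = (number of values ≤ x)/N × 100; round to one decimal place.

22.2

N = 9.
Strictly below 117: 1. Equal to 117: 1.
PR = 2/9 × 100 = 22.2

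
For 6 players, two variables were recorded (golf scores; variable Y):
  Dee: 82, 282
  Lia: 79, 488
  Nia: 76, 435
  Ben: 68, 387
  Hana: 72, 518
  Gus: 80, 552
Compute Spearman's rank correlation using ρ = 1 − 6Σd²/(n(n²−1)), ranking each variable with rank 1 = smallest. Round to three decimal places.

Ranks of variable 1: 6, 4, 3, 1, 2, 5
Ranks of variable 2: 1, 4, 3, 2, 5, 6
d = r₁ − r₂: 5, 0, 0, -1, -3, -1
d²: 25, 0, 0, 1, 9, 1; Σd² = 36
ρ = 1 − 6·36/(6·35) = 1 − 216/210 = -0.029

-0.029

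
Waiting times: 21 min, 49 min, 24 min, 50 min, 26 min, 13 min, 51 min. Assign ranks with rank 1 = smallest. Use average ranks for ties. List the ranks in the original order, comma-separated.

Sorted (ascending): 13, 21, 24, 26, 49, 50, 51
No ties — each value takes its position as its rank.

2, 5, 3, 6, 4, 1, 7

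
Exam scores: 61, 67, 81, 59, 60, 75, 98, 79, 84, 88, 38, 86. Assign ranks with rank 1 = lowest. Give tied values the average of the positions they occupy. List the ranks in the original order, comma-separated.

Sorted (ascending): 38, 59, 60, 61, 67, 75, 79, 81, 84, 86, 88, 98
No ties — each value takes its position as its rank.

4, 5, 8, 2, 3, 6, 12, 7, 9, 11, 1, 10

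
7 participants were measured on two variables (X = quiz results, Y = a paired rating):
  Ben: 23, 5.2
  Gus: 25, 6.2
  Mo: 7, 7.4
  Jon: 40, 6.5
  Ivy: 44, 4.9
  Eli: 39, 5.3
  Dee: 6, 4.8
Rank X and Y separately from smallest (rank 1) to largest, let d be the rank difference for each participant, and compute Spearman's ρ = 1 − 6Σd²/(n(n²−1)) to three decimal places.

Ranks of variable 1: 3, 4, 2, 6, 7, 5, 1
Ranks of variable 2: 3, 5, 7, 6, 2, 4, 1
d = r₁ − r₂: 0, -1, -5, 0, 5, 1, 0
d²: 0, 1, 25, 0, 25, 1, 0; Σd² = 52
ρ = 1 − 6·52/(7·48) = 1 − 312/336 = 0.071

0.071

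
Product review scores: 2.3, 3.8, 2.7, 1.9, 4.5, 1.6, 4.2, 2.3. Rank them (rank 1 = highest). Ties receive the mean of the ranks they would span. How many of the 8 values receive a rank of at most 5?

4

Sorted (descending): 4.5, 4.2, 3.8, 2.7, 2.3, 2.3, 1.9, 1.6
The 2 values of 2.3 occupy positions 5–6 → average rank (5+6)/2 = 5.5.
Ranks ≤ 5: {1, 2, 3, 4} → 4 values.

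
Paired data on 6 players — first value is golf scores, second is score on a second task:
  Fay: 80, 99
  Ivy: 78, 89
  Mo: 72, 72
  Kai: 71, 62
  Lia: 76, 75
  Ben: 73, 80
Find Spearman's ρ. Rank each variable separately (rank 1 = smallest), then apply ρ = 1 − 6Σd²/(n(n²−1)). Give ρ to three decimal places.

Ranks of variable 1: 6, 5, 2, 1, 4, 3
Ranks of variable 2: 6, 5, 2, 1, 3, 4
d = r₁ − r₂: 0, 0, 0, 0, 1, -1
d²: 0, 0, 0, 0, 1, 1; Σd² = 2
ρ = 1 − 6·2/(6·35) = 1 − 12/210 = 0.943

0.943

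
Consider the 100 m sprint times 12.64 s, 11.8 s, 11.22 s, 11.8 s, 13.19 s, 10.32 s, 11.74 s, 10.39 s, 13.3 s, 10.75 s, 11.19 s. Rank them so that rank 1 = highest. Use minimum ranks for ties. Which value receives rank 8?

11.19

Sorted (descending): 13.3, 13.19, 12.64, 11.8, 11.8, 11.74, 11.22, 11.19, 10.75, 10.39, 10.32
The 2 values of 11.8 occupy positions 4–5 → each gets rank 4.
Rank 8 → value 11.19.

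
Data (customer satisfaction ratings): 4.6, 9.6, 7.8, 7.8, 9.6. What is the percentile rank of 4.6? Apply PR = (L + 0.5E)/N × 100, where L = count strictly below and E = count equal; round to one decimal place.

N = 5.
Strictly below 4.6: 0. Equal to 4.6: 1.
PR = (0 + 0.5·1)/5 × 100 = 10.0

10.0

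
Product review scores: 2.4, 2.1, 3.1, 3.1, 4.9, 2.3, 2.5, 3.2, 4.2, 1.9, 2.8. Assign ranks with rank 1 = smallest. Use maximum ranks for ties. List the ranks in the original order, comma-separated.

Sorted (ascending): 1.9, 2.1, 2.3, 2.4, 2.5, 2.8, 3.1, 3.1, 3.2, 4.2, 4.9
The 2 values of 3.1 occupy positions 7–8 → each gets rank 8.

4, 2, 8, 8, 11, 3, 5, 9, 10, 1, 6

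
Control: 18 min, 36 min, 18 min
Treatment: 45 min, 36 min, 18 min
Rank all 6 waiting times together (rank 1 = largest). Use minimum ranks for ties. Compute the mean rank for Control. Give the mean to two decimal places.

Sorted (descending): 45, 36, 36, 18, 18, 18
The 2 values of 36 occupy positions 2–3 → each gets rank 2.
The 3 values of 18 occupy positions 4–6 → each gets rank 4.
Control values → pooled ranks: 18→4, 36→2, 18→4
Mean rank = (4 + 2 + 4) / 3 = 3.33

3.33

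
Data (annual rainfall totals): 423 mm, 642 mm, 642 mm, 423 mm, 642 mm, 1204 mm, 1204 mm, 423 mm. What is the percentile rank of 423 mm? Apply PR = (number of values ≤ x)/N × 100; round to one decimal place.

N = 8.
Strictly below 423: 0. Equal to 423: 3.
PR = 3/8 × 100 = 37.5

37.5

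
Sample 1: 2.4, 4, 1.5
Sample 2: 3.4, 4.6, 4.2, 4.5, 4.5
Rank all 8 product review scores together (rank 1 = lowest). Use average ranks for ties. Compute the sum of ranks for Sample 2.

Sorted (ascending): 1.5, 2.4, 3.4, 4, 4.2, 4.5, 4.5, 4.6
The 2 values of 4.5 occupy positions 6–7 → average rank (6+7)/2 = 6.5.
Sample 2 values → pooled ranks: 3.4→3, 4.6→8, 4.2→5, 4.5→6.5, 4.5→6.5
Rank sum = 3 + 8 + 5 + 6.5 + 6.5 = 29

29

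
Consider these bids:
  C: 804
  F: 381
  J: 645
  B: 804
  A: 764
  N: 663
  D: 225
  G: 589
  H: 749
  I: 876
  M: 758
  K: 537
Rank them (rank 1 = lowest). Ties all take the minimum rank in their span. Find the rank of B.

10

Sorted (ascending): 225, 381, 537, 589, 645, 663, 749, 758, 764, 804, 804, 876
The 2 values of 804 occupy positions 10–11 → each gets rank 10.
B has value 804 → rank 10.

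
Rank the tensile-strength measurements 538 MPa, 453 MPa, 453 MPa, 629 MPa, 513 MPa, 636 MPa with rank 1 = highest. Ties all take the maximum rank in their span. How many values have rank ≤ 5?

4

Sorted (descending): 636, 629, 538, 513, 453, 453
The 2 values of 453 occupy positions 5–6 → each gets rank 6.
Ranks ≤ 5: {1, 2, 3, 4} → 4 values.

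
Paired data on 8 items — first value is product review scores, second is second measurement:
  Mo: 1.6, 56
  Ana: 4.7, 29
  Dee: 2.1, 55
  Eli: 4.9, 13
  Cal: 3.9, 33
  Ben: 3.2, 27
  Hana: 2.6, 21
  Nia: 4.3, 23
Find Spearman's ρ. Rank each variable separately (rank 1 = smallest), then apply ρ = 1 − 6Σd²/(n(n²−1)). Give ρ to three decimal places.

-0.643

Ranks of variable 1: 1, 7, 2, 8, 5, 4, 3, 6
Ranks of variable 2: 8, 5, 7, 1, 6, 4, 2, 3
d = r₁ − r₂: -7, 2, -5, 7, -1, 0, 1, 3
d²: 49, 4, 25, 49, 1, 0, 1, 9; Σd² = 138
ρ = 1 − 6·138/(8·63) = 1 − 828/504 = -0.643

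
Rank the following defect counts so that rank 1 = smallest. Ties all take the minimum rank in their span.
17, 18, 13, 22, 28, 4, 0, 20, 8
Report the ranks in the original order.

Sorted (ascending): 0, 4, 8, 13, 17, 18, 20, 22, 28
No ties — each value takes its position as its rank.

5, 6, 4, 8, 9, 2, 1, 7, 3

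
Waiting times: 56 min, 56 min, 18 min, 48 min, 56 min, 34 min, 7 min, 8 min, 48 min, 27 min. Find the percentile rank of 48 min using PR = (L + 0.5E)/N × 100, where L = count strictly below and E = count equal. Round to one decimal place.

N = 10.
Strictly below 48: 5. Equal to 48: 2.
PR = (5 + 0.5·2)/10 × 100 = 60.0

60.0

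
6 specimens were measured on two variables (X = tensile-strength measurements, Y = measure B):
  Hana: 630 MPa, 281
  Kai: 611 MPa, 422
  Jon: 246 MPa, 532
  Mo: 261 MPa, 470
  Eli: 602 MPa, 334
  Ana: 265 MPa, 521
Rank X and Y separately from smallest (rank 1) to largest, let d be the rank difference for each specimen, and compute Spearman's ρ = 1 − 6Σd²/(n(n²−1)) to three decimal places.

-0.886

Ranks of variable 1: 6, 5, 1, 2, 4, 3
Ranks of variable 2: 1, 3, 6, 4, 2, 5
d = r₁ − r₂: 5, 2, -5, -2, 2, -2
d²: 25, 4, 25, 4, 4, 4; Σd² = 66
ρ = 1 − 6·66/(6·35) = 1 − 396/210 = -0.886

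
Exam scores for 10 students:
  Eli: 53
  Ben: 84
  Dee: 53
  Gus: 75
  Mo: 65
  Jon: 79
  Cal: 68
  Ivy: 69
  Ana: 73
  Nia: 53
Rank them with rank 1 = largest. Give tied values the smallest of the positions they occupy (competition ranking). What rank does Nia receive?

Sorted (descending): 84, 79, 75, 73, 69, 68, 65, 53, 53, 53
The 3 values of 53 occupy positions 8–10 → each gets rank 8.
Nia has value 53 → rank 8.

8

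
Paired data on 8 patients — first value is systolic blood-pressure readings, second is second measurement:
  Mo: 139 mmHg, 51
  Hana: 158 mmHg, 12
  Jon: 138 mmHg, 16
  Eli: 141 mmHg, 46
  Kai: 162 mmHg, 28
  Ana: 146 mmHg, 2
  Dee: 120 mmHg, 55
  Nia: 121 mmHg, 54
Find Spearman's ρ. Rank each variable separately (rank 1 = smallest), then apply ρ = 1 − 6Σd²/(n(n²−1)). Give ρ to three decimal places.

Ranks of variable 1: 4, 7, 3, 5, 8, 6, 1, 2
Ranks of variable 2: 6, 2, 3, 5, 4, 1, 8, 7
d = r₁ − r₂: -2, 5, 0, 0, 4, 5, -7, -5
d²: 4, 25, 0, 0, 16, 25, 49, 25; Σd² = 144
ρ = 1 − 6·144/(8·63) = 1 − 864/504 = -0.714

-0.714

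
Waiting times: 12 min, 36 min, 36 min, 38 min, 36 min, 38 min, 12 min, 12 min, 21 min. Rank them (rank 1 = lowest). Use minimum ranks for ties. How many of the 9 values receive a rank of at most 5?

7

Sorted (ascending): 12, 12, 12, 21, 36, 36, 36, 38, 38
The 3 values of 12 occupy positions 1–3 → each gets rank 1.
The 3 values of 36 occupy positions 5–7 → each gets rank 5.
The 2 values of 38 occupy positions 8–9 → each gets rank 8.
Ranks ≤ 5: {1, 1, 1, 4, 5, 5, 5} → 7 values.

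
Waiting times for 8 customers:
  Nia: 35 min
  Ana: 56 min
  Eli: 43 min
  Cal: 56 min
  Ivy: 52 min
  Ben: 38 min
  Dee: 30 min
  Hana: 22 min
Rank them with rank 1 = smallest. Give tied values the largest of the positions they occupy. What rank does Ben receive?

Sorted (ascending): 22, 30, 35, 38, 43, 52, 56, 56
The 2 values of 56 occupy positions 7–8 → each gets rank 8.
Ben has value 38 min → rank 4.

4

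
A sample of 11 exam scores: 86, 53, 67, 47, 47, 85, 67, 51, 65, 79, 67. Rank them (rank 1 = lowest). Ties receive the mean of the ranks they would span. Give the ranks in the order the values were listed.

Sorted (ascending): 47, 47, 51, 53, 65, 67, 67, 67, 79, 85, 86
The 2 values of 47 occupy positions 1–2 → average rank (1+2)/2 = 1.5.
The 3 values of 67 occupy positions 6–8 → average rank 7.

11, 4, 7, 1.5, 1.5, 10, 7, 3, 5, 9, 7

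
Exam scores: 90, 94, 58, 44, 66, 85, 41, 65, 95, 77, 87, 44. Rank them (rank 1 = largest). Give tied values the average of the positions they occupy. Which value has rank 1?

Sorted (descending): 95, 94, 90, 87, 85, 77, 66, 65, 58, 44, 44, 41
The 2 values of 44 occupy positions 10–11 → average rank (10+11)/2 = 10.5.
Rank 1 → value 95.

95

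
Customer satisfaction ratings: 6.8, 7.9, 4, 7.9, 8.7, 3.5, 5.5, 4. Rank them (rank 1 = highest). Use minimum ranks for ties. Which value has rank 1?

8.7

Sorted (descending): 8.7, 7.9, 7.9, 6.8, 5.5, 4, 4, 3.5
The 2 values of 7.9 occupy positions 2–3 → each gets rank 2.
The 2 values of 4 occupy positions 6–7 → each gets rank 6.
Rank 1 → value 8.7.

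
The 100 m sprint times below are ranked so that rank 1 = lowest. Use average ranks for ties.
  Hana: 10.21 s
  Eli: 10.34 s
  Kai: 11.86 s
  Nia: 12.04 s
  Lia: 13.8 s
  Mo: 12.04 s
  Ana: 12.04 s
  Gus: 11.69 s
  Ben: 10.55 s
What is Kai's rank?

5

Sorted (ascending): 10.21, 10.34, 10.55, 11.69, 11.86, 12.04, 12.04, 12.04, 13.8
The 3 values of 12.04 occupy positions 6–8 → average rank 7.
Kai has value 11.86 s → rank 5.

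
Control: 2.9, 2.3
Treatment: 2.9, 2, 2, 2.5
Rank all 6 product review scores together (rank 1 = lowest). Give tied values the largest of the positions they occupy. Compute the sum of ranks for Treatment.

14

Sorted (ascending): 2, 2, 2.3, 2.5, 2.9, 2.9
The 2 values of 2 occupy positions 1–2 → each gets rank 2.
The 2 values of 2.9 occupy positions 5–6 → each gets rank 6.
Treatment values → pooled ranks: 2.9→6, 2→2, 2→2, 2.5→4
Rank sum = 6 + 2 + 2 + 4 = 14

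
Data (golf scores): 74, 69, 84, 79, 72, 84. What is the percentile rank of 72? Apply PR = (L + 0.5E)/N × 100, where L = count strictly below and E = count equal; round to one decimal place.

25.0

N = 6.
Strictly below 72: 1. Equal to 72: 1.
PR = (1 + 0.5·1)/6 × 100 = 25.0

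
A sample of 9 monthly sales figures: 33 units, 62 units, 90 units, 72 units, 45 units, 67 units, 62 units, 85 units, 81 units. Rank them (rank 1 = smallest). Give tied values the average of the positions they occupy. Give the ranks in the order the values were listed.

Sorted (ascending): 33, 45, 62, 62, 67, 72, 81, 85, 90
The 2 values of 62 occupy positions 3–4 → average rank (3+4)/2 = 3.5.

1, 3.5, 9, 6, 2, 5, 3.5, 8, 7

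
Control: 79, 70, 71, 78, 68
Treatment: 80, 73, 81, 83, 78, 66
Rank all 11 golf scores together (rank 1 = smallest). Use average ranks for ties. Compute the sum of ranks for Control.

Sorted (ascending): 66, 68, 70, 71, 73, 78, 78, 79, 80, 81, 83
The 2 values of 78 occupy positions 6–7 → average rank (6+7)/2 = 6.5.
Control values → pooled ranks: 79→8, 70→3, 71→4, 78→6.5, 68→2
Rank sum = 8 + 3 + 4 + 6.5 + 2 = 23.5

23.5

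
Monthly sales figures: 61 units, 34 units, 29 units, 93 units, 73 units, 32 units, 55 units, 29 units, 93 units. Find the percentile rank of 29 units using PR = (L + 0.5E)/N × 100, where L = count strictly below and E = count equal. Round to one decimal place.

N = 9.
Strictly below 29: 0. Equal to 29: 2.
PR = (0 + 0.5·2)/9 × 100 = 11.1

11.1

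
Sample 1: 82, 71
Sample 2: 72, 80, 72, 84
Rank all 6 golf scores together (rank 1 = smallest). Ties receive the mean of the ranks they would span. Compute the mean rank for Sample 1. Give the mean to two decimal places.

Sorted (ascending): 71, 72, 72, 80, 82, 84
The 2 values of 72 occupy positions 2–3 → average rank (2+3)/2 = 2.5.
Sample 1 values → pooled ranks: 82→5, 71→1
Mean rank = (5 + 1) / 2 = 3.00

3.00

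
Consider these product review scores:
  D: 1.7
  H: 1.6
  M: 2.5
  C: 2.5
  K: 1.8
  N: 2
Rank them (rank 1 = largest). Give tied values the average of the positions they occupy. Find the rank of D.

Sorted (descending): 2.5, 2.5, 2, 1.8, 1.7, 1.6
The 2 values of 2.5 occupy positions 1–2 → average rank (1+2)/2 = 1.5.
D has value 1.7 → rank 5.

5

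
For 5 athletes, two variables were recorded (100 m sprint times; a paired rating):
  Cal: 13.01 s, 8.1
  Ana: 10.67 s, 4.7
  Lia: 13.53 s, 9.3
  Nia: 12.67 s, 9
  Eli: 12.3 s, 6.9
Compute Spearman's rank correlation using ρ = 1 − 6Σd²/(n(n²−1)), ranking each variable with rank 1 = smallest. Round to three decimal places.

Ranks of variable 1: 4, 1, 5, 3, 2
Ranks of variable 2: 3, 1, 5, 4, 2
d = r₁ − r₂: 1, 0, 0, -1, 0
d²: 1, 0, 0, 1, 0; Σd² = 2
ρ = 1 − 6·2/(5·24) = 1 − 12/120 = 0.900

0.900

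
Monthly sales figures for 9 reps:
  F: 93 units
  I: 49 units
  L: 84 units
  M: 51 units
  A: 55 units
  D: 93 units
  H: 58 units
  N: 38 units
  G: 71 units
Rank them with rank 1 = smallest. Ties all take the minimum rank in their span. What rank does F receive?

Sorted (ascending): 38, 49, 51, 55, 58, 71, 84, 93, 93
The 2 values of 93 occupy positions 8–9 → each gets rank 8.
F has value 93 units → rank 8.

8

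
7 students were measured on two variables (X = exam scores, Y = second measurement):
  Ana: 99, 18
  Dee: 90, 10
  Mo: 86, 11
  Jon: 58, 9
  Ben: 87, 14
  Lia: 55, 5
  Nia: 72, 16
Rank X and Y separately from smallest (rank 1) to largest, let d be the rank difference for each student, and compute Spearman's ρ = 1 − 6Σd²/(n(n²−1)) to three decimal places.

0.679

Ranks of variable 1: 7, 6, 4, 2, 5, 1, 3
Ranks of variable 2: 7, 3, 4, 2, 5, 1, 6
d = r₁ − r₂: 0, 3, 0, 0, 0, 0, -3
d²: 0, 9, 0, 0, 0, 0, 9; Σd² = 18
ρ = 1 − 6·18/(7·48) = 1 − 108/336 = 0.679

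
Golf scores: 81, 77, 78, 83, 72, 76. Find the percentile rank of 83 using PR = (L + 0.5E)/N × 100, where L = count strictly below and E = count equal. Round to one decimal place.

91.7

N = 6.
Strictly below 83: 5. Equal to 83: 1.
PR = (5 + 0.5·1)/6 × 100 = 91.7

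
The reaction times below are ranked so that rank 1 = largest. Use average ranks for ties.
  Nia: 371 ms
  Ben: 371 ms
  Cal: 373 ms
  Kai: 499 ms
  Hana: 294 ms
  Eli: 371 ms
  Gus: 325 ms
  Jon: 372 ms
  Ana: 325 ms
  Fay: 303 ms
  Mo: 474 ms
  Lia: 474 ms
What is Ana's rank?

Sorted (descending): 499, 474, 474, 373, 372, 371, 371, 371, 325, 325, 303, 294
The 2 values of 474 occupy positions 2–3 → average rank (2+3)/2 = 2.5.
The 3 values of 371 occupy positions 6–8 → average rank 7.
The 2 values of 325 occupy positions 9–10 → average rank (9+10)/2 = 9.5.
Ana has value 325 ms → rank 9.5.

9.5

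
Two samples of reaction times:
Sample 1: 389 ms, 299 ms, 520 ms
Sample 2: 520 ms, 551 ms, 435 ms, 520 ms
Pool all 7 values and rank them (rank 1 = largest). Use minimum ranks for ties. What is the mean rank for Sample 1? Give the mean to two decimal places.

Sorted (descending): 551, 520, 520, 520, 435, 389, 299
The 3 values of 520 occupy positions 2–4 → each gets rank 2.
Sample 1 values → pooled ranks: 389→6, 299→7, 520→2
Mean rank = (6 + 7 + 2) / 3 = 5.00

5.00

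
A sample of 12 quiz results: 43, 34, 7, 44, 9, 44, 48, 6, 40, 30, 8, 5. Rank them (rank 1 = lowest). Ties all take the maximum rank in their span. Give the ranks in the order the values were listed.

9, 7, 3, 11, 5, 11, 12, 2, 8, 6, 4, 1

Sorted (ascending): 5, 6, 7, 8, 9, 30, 34, 40, 43, 44, 44, 48
The 2 values of 44 occupy positions 10–11 → each gets rank 11.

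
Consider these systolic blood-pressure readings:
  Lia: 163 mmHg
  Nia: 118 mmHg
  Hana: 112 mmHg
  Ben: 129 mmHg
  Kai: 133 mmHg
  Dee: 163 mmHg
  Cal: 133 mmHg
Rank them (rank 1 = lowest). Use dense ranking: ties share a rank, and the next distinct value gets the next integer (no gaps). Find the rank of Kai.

Sorted (ascending): 112, 118, 129, 133, 133, 163, 163
The 2 values of 133 share dense rank 4.
The 2 values of 163 share dense rank 5.
Remaining distinct values take the next consecutive integers.
Kai has value 133 mmHg → rank 4.

4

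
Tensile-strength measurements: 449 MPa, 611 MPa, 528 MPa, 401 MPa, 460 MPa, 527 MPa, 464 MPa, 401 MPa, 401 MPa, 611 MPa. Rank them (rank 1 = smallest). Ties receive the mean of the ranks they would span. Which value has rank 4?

449

Sorted (ascending): 401, 401, 401, 449, 460, 464, 527, 528, 611, 611
The 3 values of 401 occupy positions 1–3 → average rank 2.
The 2 values of 611 occupy positions 9–10 → average rank (9+10)/2 = 9.5.
Rank 4 → value 449.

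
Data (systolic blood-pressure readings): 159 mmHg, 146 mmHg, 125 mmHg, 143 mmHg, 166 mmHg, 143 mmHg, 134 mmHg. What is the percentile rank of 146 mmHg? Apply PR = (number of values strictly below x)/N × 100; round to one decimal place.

57.1

N = 7.
Strictly below 146: 4. Equal to 146: 1.
PR = 4/7 × 100 = 57.1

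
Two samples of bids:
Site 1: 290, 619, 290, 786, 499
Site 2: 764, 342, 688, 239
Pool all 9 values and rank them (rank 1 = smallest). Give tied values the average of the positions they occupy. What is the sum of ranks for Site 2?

Sorted (ascending): 239, 290, 290, 342, 499, 619, 688, 764, 786
The 2 values of 290 occupy positions 2–3 → average rank (2+3)/2 = 2.5.
Site 2 values → pooled ranks: 764→8, 342→4, 688→7, 239→1
Rank sum = 8 + 4 + 7 + 1 = 20

20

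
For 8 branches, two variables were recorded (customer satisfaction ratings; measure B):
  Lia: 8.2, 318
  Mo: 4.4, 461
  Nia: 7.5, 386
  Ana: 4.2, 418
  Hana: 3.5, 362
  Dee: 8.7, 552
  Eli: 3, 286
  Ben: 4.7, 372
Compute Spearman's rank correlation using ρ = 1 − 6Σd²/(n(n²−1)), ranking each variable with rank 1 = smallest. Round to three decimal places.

Ranks of variable 1: 7, 4, 6, 3, 2, 8, 1, 5
Ranks of variable 2: 2, 7, 5, 6, 3, 8, 1, 4
d = r₁ − r₂: 5, -3, 1, -3, -1, 0, 0, 1
d²: 25, 9, 1, 9, 1, 0, 0, 1; Σd² = 46
ρ = 1 − 6·46/(8·63) = 1 − 276/504 = 0.452

0.452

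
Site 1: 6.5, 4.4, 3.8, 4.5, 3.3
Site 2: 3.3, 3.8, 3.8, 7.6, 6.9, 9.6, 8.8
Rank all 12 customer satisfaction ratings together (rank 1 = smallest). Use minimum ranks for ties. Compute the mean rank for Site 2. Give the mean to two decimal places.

7.00

Sorted (ascending): 3.3, 3.3, 3.8, 3.8, 3.8, 4.4, 4.5, 6.5, 6.9, 7.6, 8.8, 9.6
The 2 values of 3.3 occupy positions 1–2 → each gets rank 1.
The 3 values of 3.8 occupy positions 3–5 → each gets rank 3.
Site 2 values → pooled ranks: 3.3→1, 3.8→3, 3.8→3, 7.6→10, 6.9→9, 9.6→12, 8.8→11
Mean rank = (1 + 3 + 3 + 10 + 9 + 12 + 11) / 7 = 7.00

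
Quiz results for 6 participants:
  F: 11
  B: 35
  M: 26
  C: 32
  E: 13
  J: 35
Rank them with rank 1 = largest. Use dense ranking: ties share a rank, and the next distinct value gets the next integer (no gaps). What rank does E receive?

4

Sorted (descending): 35, 35, 32, 26, 13, 11
The 2 values of 35 share dense rank 1.
Remaining distinct values take the next consecutive integers.
E has value 13 → rank 4.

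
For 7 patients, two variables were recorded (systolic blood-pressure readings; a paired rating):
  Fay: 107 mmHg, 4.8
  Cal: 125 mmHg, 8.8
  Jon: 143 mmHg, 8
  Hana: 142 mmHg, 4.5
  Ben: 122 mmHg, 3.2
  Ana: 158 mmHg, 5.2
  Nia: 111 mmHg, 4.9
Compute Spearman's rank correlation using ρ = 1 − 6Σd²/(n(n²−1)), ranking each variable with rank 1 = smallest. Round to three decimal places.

Ranks of variable 1: 1, 4, 6, 5, 3, 7, 2
Ranks of variable 2: 3, 7, 6, 2, 1, 5, 4
d = r₁ − r₂: -2, -3, 0, 3, 2, 2, -2
d²: 4, 9, 0, 9, 4, 4, 4; Σd² = 34
ρ = 1 − 6·34/(7·48) = 1 − 204/336 = 0.393

0.393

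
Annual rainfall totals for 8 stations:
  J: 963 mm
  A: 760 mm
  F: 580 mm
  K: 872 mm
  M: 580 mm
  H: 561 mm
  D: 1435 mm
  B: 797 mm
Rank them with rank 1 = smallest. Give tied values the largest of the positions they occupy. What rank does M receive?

Sorted (ascending): 561, 580, 580, 760, 797, 872, 963, 1435
The 2 values of 580 occupy positions 2–3 → each gets rank 3.
M has value 580 mm → rank 3.

3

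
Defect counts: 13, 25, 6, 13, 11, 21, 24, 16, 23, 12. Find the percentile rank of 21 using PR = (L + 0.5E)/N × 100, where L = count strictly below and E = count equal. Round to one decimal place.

N = 10.
Strictly below 21: 6. Equal to 21: 1.
PR = (6 + 0.5·1)/10 × 100 = 65.0

65.0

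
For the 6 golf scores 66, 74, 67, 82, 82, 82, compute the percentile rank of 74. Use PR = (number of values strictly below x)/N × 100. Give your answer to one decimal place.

33.3

N = 6.
Strictly below 74: 2. Equal to 74: 1.
PR = 2/6 × 100 = 33.3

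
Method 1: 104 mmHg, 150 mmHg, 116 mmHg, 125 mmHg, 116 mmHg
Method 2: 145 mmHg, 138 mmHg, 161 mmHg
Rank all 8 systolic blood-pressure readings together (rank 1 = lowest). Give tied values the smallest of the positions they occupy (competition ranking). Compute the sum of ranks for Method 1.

Sorted (ascending): 104, 116, 116, 125, 138, 145, 150, 161
The 2 values of 116 occupy positions 2–3 → each gets rank 2.
Method 1 values → pooled ranks: 104→1, 150→7, 116→2, 125→4, 116→2
Rank sum = 1 + 7 + 2 + 4 + 2 = 16

16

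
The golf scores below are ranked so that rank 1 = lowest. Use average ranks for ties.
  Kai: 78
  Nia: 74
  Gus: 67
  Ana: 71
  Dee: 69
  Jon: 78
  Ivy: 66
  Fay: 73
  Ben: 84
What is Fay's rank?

Sorted (ascending): 66, 67, 69, 71, 73, 74, 78, 78, 84
The 2 values of 78 occupy positions 7–8 → average rank (7+8)/2 = 7.5.
Fay has value 73 → rank 5.

5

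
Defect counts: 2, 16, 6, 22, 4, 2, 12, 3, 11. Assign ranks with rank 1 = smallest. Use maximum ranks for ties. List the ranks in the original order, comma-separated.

Sorted (ascending): 2, 2, 3, 4, 6, 11, 12, 16, 22
The 2 values of 2 occupy positions 1–2 → each gets rank 2.

2, 8, 5, 9, 4, 2, 7, 3, 6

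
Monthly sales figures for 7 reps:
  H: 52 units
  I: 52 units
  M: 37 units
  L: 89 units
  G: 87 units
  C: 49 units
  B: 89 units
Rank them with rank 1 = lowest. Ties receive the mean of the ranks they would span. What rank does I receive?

Sorted (ascending): 37, 49, 52, 52, 87, 89, 89
The 2 values of 52 occupy positions 3–4 → average rank (3+4)/2 = 3.5.
The 2 values of 89 occupy positions 6–7 → average rank (6+7)/2 = 6.5.
I has value 52 units → rank 3.5.

3.5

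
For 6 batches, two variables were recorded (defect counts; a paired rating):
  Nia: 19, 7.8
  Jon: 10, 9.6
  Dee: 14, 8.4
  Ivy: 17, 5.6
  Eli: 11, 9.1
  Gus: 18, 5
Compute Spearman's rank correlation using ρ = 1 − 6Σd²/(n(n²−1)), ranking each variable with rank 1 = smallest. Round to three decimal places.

Ranks of variable 1: 6, 1, 3, 4, 2, 5
Ranks of variable 2: 3, 6, 4, 2, 5, 1
d = r₁ − r₂: 3, -5, -1, 2, -3, 4
d²: 9, 25, 1, 4, 9, 16; Σd² = 64
ρ = 1 − 6·64/(6·35) = 1 − 384/210 = -0.829

-0.829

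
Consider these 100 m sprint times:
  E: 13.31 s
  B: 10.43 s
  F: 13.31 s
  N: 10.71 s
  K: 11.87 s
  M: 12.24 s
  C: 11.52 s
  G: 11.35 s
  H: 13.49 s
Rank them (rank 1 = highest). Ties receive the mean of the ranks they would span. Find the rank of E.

Sorted (descending): 13.49, 13.31, 13.31, 12.24, 11.87, 11.52, 11.35, 10.71, 10.43
The 2 values of 13.31 occupy positions 2–3 → average rank (2+3)/2 = 2.5.
E has value 13.31 s → rank 2.5.

2.5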